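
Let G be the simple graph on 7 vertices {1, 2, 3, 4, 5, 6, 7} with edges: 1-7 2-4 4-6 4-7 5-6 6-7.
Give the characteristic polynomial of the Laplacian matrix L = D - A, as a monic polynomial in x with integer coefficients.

x^7 - 12x^6 + 51x^5 - 92x^4 + 69x^3 - 18x^2

Each diagonal entry of L is the vertex degree and each off-diagonal entry is -1 where an edge is present, 0 otherwise; in the order [1, 2, 3, 4, 5, 6, 7] the diagonal is [1, 1, 0, 3, 1, 3, 3]. L has integer entries, so p(x) = det(xI - L) has integer coefficients. Expanding the determinant yields x^7 - 12x^6 + 51x^5 - 92x^4 + 69x^3 - 18x^2. The coefficient of x^6 equals -trace(L) = -12, matching the sum of degrees. The eigenvalues sum to 12, which equals trace(L) = 2|E|. The largest eigenvalue, 4.3028, is at most the vertex count 7.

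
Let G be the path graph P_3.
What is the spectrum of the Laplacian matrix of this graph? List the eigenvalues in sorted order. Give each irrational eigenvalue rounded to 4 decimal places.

The graph has 3 vertices and degree multiset [2, 1, 1]; D is the diagonal matrix of degrees and L = D - A. Since every row of L sums to 0, the all-ones vector is in the kernel and 0 is an eigenvalue. The single zero eigenvalue shows the graph is connected. The largest eigenvalue, 3, is at most the vertex count 3. By the matrix-tree theorem the graph has (1/3) * product of the nonzero eigenvalues = 1 spanning tree.

[0, 1, 3]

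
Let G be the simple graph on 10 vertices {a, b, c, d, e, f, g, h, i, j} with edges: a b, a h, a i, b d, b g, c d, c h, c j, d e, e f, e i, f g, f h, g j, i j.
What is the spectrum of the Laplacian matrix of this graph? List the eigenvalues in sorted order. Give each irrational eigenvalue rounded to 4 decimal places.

[0, 2, 2, 2, 2, 2, 5, 5, 5, 5]

With the vertex order [a, b, c, d, e, f, g, h, i, j], the degrees are [3, 3, 3, 3, 3, 3, 3, 3, 3, 3], giving D = diag(3, 3, 3, 3, 3, 3, 3, 3, 3, 3) and L = D - A. The multiplicity of 0 as a Laplacian eigenvalue equals the number of connected components. There is one zero in the spectrum, matching the 1 component.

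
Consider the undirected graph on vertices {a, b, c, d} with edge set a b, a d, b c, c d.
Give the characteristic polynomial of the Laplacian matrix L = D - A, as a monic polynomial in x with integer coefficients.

x^4 - 8x^3 + 20x^2 - 16x

Reading degrees in the order [a, b, c, d] gives [2, 2, 2, 2]; set D = diag(2, 2, 2, 2) and form L = D - A. The eigenvalues of L are [0, 2, 2, 4]; the characteristic polynomial is the product of (x - lambda_i), which multiplies out to x^4 - 8x^3 + 20x^2 - 16x. Since p(0) = det(-L) = 0, x divides p(x).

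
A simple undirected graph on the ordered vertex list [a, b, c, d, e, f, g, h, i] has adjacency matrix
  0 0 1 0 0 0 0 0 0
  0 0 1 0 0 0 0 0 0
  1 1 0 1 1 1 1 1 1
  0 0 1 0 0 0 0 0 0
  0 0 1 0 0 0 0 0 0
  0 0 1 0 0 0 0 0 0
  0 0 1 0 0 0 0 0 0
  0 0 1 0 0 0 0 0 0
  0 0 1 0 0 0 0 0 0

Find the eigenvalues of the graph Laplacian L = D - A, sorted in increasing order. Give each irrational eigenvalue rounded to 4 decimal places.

Each diagonal entry of L is the vertex degree and each off-diagonal entry is -1 where an edge is present, 0 otherwise; in the order [a, b, c, d, e, f, g, h, i] the diagonal is [1, 1, 8, 1, 1, 1, 1, 1, 1]. L is symmetric positive semidefinite, so every eigenvalue is real and nonnegative. The eigenvalues sum to 16, which equals trace(L) = 2|E|. The largest eigenvalue, 9, is at most the vertex count 9.

[0, 1, 1, 1, 1, 1, 1, 1, 9]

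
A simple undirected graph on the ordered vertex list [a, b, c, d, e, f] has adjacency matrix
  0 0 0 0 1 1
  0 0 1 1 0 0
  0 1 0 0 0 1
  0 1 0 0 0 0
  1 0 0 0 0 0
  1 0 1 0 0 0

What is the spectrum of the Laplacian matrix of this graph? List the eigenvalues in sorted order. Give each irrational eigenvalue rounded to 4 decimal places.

Each diagonal entry of L is the vertex degree and each off-diagonal entry is -1 where an edge is present, 0 otherwise; in the order [a, b, c, d, e, f] the diagonal is [2, 2, 2, 1, 1, 2]. Diagonalising L (or applying a numerical eigensolver to the 6x6 matrix) gives the spectrum above. The single zero eigenvalue shows the graph is connected. The largest eigenvalue, 3.7321, is at most the vertex count 6. There is one zero in the spectrum, matching the 1 component.

[0, 0.2679, 1, 2, 3, 3.7321]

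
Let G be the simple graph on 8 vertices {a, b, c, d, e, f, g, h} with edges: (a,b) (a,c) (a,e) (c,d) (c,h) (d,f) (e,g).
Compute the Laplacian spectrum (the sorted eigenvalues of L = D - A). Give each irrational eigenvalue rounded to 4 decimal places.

[0, 0.2509, 0.5858, 0.7287, 2, 2.3349, 3.4142, 4.6855]

Reading degrees in the order [a, b, c, d, e, f, g, h] gives [3, 1, 3, 2, 2, 1, 1, 1]; set D = diag(3, 1, 3, 2, 2, 1, 1, 1) and form L = D - A. Since every row of L sums to 0, the all-ones vector is in the kernel and 0 is an eigenvalue. The single zero eigenvalue shows the graph is connected.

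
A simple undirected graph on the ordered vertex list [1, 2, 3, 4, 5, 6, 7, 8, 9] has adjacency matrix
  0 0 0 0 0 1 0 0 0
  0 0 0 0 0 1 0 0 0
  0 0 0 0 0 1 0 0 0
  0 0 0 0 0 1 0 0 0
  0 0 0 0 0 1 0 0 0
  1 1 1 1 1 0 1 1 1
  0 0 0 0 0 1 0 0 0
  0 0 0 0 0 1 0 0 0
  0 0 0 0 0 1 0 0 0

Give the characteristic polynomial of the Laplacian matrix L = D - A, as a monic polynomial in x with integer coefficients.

Reading degrees in the order [1, 2, 3, 4, 5, 6, 7, 8, 9] gives [1, 1, 1, 1, 1, 8, 1, 1, 1]; set D = diag(1, 1, 1, 1, 1, 8, 1, 1, 1) and form L = D - A. The eigenvalues of L are [0, 1, 1, 1, 1, 1, 1, 1, 9]; the characteristic polynomial is the product of (x - lambda_i), which multiplies out to x^9 - 16x^8 + 84x^7 - 224x^6 + 350x^5 - 336x^4 + 196x^3 - 64x^2 + 9x. Since p(0) = det(-L) = 0, x divides p(x).

x^9 - 16x^8 + 84x^7 - 224x^6 + 350x^5 - 336x^4 + 196x^3 - 64x^2 + 9x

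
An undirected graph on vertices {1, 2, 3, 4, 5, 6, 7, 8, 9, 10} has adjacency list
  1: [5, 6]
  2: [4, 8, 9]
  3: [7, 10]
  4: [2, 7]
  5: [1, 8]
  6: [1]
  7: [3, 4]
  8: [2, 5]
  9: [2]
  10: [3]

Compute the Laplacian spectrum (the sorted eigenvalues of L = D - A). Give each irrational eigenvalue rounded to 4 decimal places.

[0, 0.1206, 0.3489, 1, 1, 2, 2.3473, 3.2739, 3.5321, 4.3772]

Each diagonal entry of L is the vertex degree and each off-diagonal entry is -1 where an edge is present, 0 otherwise; in the order [1, 2, 3, 4, 5, 6, 7, 8, 9, 10] the diagonal is [2, 3, 2, 2, 2, 1, 2, 2, 1, 1]. The multiplicity of 0 as a Laplacian eigenvalue equals the number of connected components. By the matrix-tree theorem the graph has (1/10) * product of the nonzero eigenvalues = 1 spanning tree. There is one zero in the spectrum, matching the 1 component.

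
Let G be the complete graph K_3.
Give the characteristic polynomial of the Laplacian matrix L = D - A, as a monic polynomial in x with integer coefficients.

The graph has 3 vertices and degree multiset [2, 2, 2]; D is the diagonal matrix of degrees and L = D - A. L has integer entries, so p(x) = det(xI - L) has integer coefficients. Expanding the determinant yields x^3 - 6x^2 + 9x. The coefficient of x^2 equals -trace(L) = -6, matching the sum of degrees. The largest eigenvalue, 3, is at most the vertex count 3.

x^3 - 6x^2 + 9x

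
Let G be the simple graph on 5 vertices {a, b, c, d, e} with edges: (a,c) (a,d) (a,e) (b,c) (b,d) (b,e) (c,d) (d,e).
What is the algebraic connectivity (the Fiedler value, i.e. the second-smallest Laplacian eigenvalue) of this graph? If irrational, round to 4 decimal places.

Reading degrees in the order [a, b, c, d, e] gives [3, 3, 3, 4, 3]; set D = diag(3, 3, 3, 4, 3) and form L = D - A. Computing the eigenvalues of L and sorting gives [0, 3, 3, 5, 5]. The Fiedler value lambda_2 = 3 is strictly positive, so the graph is connected. There is one zero in the spectrum, matching the 1 component.

3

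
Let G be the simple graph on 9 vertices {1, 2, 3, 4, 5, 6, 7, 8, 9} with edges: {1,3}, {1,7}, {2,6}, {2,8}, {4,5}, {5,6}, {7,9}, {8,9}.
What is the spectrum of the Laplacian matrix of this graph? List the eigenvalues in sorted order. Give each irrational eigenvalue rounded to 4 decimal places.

[0, 0.1206, 0.4679, 1, 1.6527, 2.3473, 3, 3.5321, 3.8794]

With the vertex order [1, 2, 3, 4, 5, 6, 7, 8, 9], the degrees are [2, 2, 1, 1, 2, 2, 2, 2, 2], giving D = diag(2, 2, 1, 1, 2, 2, 2, 2, 2) and L = D - A. The multiplicity of 0 as a Laplacian eigenvalue equals the number of connected components. By the matrix-tree theorem the graph has (1/9) * product of the nonzero eigenvalues = 1 spanning tree.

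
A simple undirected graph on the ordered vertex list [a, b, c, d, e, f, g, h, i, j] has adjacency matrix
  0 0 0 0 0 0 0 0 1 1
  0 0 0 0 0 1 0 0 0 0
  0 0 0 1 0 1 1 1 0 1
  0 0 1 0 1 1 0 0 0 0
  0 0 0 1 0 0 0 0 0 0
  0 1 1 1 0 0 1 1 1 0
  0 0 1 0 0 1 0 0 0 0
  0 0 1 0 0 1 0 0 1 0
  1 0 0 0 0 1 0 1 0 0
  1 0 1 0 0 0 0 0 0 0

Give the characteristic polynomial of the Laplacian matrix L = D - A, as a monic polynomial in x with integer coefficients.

With the vertex order [a, b, c, d, e, f, g, h, i, j], the degrees are [2, 1, 5, 3, 1, 6, 2, 3, 3, 2], giving D = diag(2, 1, 5, 3, 1, 6, 2, 3, 3, 2) and L = D - A. Computing det(xI - L) by cofactor expansion (or equivalently via sum-over-permutations) gives x^10 - 28x^9 + 327x^8 - 2082x^7 + 7935x^6 - 18702x^5 + 27147x^4 - 23304x^3 + 10698x^2 - 2000x. Since p(0) = det(-L) = 0, x divides p(x). The largest eigenvalue, 7.1133, is at most the vertex count 10.

x^10 - 28x^9 + 327x^8 - 2082x^7 + 7935x^6 - 18702x^5 + 27147x^4 - 23304x^3 + 10698x^2 - 2000x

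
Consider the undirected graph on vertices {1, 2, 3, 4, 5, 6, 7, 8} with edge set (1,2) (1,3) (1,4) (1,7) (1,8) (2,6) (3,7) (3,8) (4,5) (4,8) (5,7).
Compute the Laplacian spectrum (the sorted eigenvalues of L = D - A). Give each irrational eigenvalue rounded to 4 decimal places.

Reading degrees in the order [1, 2, 3, 4, 5, 6, 7, 8] gives [5, 2, 3, 3, 2, 1, 3, 3]; set D = diag(5, 2, 3, 3, 2, 1, 3, 3) and form L = D - A. Diagonalising L (or applying a numerical eigensolver to the 8x8 matrix) gives the spectrum above.

[0, 0.4341, 1.7185, 2.3820, 2.5032, 4.1497, 4.6180, 6.1946]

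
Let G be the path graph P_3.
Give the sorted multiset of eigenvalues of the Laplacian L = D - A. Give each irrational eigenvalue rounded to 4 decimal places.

The graph has 3 vertices and degree multiset [2, 1, 1]; D is the diagonal matrix of degrees and L = D - A. Since every row of L sums to 0, the all-ones vector is in the kernel and 0 is an eigenvalue. By the matrix-tree theorem the graph has (1/3) * product of the nonzero eigenvalues = 1 spanning tree.

[0, 1, 3]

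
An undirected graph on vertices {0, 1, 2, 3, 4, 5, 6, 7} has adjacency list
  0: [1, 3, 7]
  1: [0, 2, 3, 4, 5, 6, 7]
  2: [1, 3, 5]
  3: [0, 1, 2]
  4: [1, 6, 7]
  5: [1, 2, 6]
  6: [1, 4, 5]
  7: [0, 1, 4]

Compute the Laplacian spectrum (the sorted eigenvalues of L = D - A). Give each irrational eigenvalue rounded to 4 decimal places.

[0, 1.7530, 1.7530, 3.4450, 3.4450, 4.8019, 4.8019, 8]

Each diagonal entry of L is the vertex degree and each off-diagonal entry is -1 where an edge is present, 0 otherwise; in the order [0, 1, 2, 3, 4, 5, 6, 7] the diagonal is [3, 7, 3, 3, 3, 3, 3, 3]. The multiplicity of 0 as a Laplacian eigenvalue equals the number of connected components.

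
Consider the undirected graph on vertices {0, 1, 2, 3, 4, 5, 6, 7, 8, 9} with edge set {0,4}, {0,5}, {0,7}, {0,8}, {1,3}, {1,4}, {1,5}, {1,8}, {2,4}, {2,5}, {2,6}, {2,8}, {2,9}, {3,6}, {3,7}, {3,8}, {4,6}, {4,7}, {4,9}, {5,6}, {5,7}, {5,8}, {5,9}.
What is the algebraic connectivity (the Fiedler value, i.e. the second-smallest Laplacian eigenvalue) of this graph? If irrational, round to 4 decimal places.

Each diagonal entry of L is the vertex degree and each off-diagonal entry is -1 where an edge is present, 0 otherwise; in the order [0, 1, 2, 3, 4, 5, 6, 7, 8, 9] the diagonal is [4, 4, 5, 4, 6, 7, 4, 4, 5, 3]. The sorted Laplacian eigenvalues are [0, 2.3849, 3.1162, 3.6437, 4.0850, 4.8499, 5.4612, 6.3675, 7.2467, 8.8448]; the algebraic connectivity is the second entry, 2.3849. The largest eigenvalue, 8.8448, is at most the vertex count 10.

2.3849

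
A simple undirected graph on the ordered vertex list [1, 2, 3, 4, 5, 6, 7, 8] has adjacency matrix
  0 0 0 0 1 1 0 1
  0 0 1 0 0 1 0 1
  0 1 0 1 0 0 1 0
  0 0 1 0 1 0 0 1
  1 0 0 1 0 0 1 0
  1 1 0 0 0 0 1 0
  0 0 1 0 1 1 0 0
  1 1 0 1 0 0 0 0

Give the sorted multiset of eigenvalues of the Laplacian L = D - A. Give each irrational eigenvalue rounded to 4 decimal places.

[0, 2, 2, 2, 4, 4, 4, 6]

Each diagonal entry of L is the vertex degree and each off-diagonal entry is -1 where an edge is present, 0 otherwise; in the order [1, 2, 3, 4, 5, 6, 7, 8] the diagonal is [3, 3, 3, 3, 3, 3, 3, 3]. Diagonalising L (or applying a numerical eigensolver to the 8x8 matrix) gives the spectrum above. There is one zero in the spectrum, matching the 1 component.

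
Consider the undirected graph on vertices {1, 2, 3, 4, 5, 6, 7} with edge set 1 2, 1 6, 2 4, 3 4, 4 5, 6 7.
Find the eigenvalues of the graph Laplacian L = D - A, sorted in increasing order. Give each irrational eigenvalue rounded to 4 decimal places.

With the vertex order [1, 2, 3, 4, 5, 6, 7], the degrees are [2, 2, 1, 3, 1, 2, 1], giving D = diag(2, 2, 1, 3, 1, 2, 1) and L = D - A. L is symmetric positive semidefinite, so every eigenvalue is real and nonnegative. By the matrix-tree theorem the graph has (1/7) * product of the nonzero eigenvalues = 1 spanning tree.

[0, 0.2254, 1, 1, 2.1859, 3.3604, 4.2283]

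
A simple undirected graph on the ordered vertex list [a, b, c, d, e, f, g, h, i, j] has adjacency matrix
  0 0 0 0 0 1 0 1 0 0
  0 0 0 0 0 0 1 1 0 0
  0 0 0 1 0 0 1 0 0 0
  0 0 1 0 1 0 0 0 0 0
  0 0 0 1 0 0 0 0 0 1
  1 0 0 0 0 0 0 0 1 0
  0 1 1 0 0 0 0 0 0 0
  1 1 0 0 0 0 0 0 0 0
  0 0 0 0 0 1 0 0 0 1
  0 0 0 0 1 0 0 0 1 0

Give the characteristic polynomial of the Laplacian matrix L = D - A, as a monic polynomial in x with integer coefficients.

x^10 - 20x^9 + 170x^8 - 800x^7 + 2275x^6 - 4004x^5 + 4290x^4 - 2640x^3 + 825x^2 - 100x

Reading degrees in the order [a, b, c, d, e, f, g, h, i, j] gives [2, 2, 2, 2, 2, 2, 2, 2, 2, 2]; set D = diag(2, 2, 2, 2, 2, 2, 2, 2, 2, 2) and form L = D - A. L has integer entries, so p(x) = det(xI - L) has integer coefficients. Expanding the determinant yields x^10 - 20x^9 + 170x^8 - 800x^7 + 2275x^6 - 4004x^5 + 4290x^4 - 2640x^3 + 825x^2 - 100x. The coefficient of x^9 equals -trace(L) = -20, matching the sum of degrees. There is one zero in the spectrum, matching the 1 component. By the matrix-tree theorem the graph has (1/10) * product of the nonzero eigenvalues = 10 spanning trees.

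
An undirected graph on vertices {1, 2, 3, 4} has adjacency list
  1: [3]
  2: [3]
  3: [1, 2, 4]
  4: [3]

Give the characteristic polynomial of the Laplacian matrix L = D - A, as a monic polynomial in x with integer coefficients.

x^4 - 6x^3 + 9x^2 - 4x

Reading degrees in the order [1, 2, 3, 4] gives [1, 1, 3, 1]; set D = diag(1, 1, 3, 1) and form L = D - A. The eigenvalues of L are [0, 1, 1, 4]; the characteristic polynomial is the product of (x - lambda_i), which multiplies out to x^4 - 6x^3 + 9x^2 - 4x. Since p(0) = det(-L) = 0, x divides p(x). There is one zero in the spectrum, matching the 1 component.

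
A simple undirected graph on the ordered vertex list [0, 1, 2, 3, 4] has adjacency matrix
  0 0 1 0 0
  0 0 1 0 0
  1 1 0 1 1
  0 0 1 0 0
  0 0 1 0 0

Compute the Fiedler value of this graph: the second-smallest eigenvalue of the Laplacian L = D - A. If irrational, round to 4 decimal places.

With the vertex order [0, 1, 2, 3, 4], the degrees are [1, 1, 4, 1, 1], giving D = diag(1, 1, 4, 1, 1) and L = D - A. Computing the eigenvalues of L and sorting gives [0, 1, 1, 1, 5]. The Fiedler value lambda_2 = 1 is strictly positive, so the graph is connected. By the matrix-tree theorem the graph has (1/5) * product of the nonzero eigenvalues = 1 spanning tree. The largest eigenvalue, 5, is at most the vertex count 5.

1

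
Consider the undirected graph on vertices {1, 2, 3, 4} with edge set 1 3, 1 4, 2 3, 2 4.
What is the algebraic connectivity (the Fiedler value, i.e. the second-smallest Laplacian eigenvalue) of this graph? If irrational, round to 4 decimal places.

With the vertex order [1, 2, 3, 4], the degrees are [2, 2, 2, 2], giving D = diag(2, 2, 2, 2) and L = D - A. Computing the eigenvalues of L and sorting gives [0, 2, 2, 4]. The Fiedler value lambda_2 = 2 is strictly positive, so the graph is connected.

2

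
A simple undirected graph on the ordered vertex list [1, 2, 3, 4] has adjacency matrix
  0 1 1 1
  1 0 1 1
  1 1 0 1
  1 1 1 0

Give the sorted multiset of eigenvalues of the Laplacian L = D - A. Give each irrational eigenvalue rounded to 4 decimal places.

[0, 4, 4, 4]

Reading degrees in the order [1, 2, 3, 4] gives [3, 3, 3, 3]; set D = diag(3, 3, 3, 3) and form L = D - A. L is symmetric positive semidefinite, so every eigenvalue is real and nonnegative.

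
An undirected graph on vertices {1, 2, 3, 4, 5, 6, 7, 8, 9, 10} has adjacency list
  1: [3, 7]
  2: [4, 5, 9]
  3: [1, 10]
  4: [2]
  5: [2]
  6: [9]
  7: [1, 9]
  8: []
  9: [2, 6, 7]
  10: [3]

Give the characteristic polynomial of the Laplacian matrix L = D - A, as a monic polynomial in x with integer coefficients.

x^10 - 16x^9 + 103x^8 - 344x^7 + 642x^6 - 674x^5 + 381x^4 - 102x^3 + 9x^2

With the vertex order [1, 2, 3, 4, 5, 6, 7, 8, 9, 10], the degrees are [2, 3, 2, 1, 1, 1, 2, 0, 3, 1], giving D = diag(2, 3, 2, 1, 1, 1, 2, 0, 3, 1) and L = D - A. L has integer entries, so p(x) = det(xI - L) has integer coefficients. Expanding the determinant yields x^10 - 16x^9 + 103x^8 - 344x^7 + 642x^6 - 674x^5 + 381x^4 - 102x^3 + 9x^2. Since p(0) = det(-L) = 0, x divides p(x). There are 2 zeros in the spectrum, matching the 2 components.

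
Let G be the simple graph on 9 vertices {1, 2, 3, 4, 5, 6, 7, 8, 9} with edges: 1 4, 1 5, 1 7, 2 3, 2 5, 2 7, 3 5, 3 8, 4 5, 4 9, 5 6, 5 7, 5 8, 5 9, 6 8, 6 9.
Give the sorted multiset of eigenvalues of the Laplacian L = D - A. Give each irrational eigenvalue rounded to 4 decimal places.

With the vertex order [1, 2, 3, 4, 5, 6, 7, 8, 9], the degrees are [3, 3, 3, 3, 8, 3, 3, 3, 3], giving D = diag(3, 3, 3, 3, 8, 3, 3, 3, 3) and L = D - A. Diagonalising L (or applying a numerical eigensolver to the 9x9 matrix) gives the spectrum above. There is one zero in the spectrum, matching the 1 component.

[0, 1.5858, 1.5858, 3, 3, 4.4142, 4.4142, 5, 9]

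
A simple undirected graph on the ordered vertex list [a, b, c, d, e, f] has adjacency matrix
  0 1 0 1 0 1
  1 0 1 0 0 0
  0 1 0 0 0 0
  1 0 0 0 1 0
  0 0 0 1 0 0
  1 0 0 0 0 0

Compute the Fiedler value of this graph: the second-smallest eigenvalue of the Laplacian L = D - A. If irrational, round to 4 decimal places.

0.3820

Each diagonal entry of L is the vertex degree and each off-diagonal entry is -1 where an edge is present, 0 otherwise; in the order [a, b, c, d, e, f] the diagonal is [3, 2, 1, 2, 1, 1]. The sorted Laplacian eigenvalues are [0, 0.3820, 0.6972, 2, 2.6180, 4.3028]; the algebraic connectivity is the second entry, 0.3820. By the matrix-tree theorem the graph has (1/6) * product of the nonzero eigenvalues = 1 spanning tree.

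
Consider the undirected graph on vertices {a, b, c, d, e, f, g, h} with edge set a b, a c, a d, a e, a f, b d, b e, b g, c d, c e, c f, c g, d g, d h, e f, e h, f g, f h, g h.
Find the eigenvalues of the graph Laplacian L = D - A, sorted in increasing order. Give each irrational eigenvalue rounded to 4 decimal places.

With the vertex order [a, b, c, d, e, f, g, h], the degrees are [5, 4, 5, 5, 5, 5, 5, 4], giving D = diag(5, 4, 5, 5, 5, 5, 5, 4) and L = D - A. Since every row of L sums to 0, the all-ones vector is in the kernel and 0 is an eigenvalue.

[0, 3.5188, 4, 4.5858, 5.3111, 6, 7.1701, 7.4142]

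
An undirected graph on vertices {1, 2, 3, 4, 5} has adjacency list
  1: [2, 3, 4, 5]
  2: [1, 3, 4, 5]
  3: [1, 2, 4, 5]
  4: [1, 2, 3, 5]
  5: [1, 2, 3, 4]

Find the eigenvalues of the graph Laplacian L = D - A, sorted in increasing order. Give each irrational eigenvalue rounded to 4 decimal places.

With the vertex order [1, 2, 3, 4, 5], the degrees are [4, 4, 4, 4, 4], giving D = diag(4, 4, 4, 4, 4) and L = D - A. Since every row of L sums to 0, the all-ones vector is in the kernel and 0 is an eigenvalue. The single zero eigenvalue shows the graph is connected. The largest eigenvalue, 5, is at most the vertex count 5. By the matrix-tree theorem the graph has (1/5) * product of the nonzero eigenvalues = 125 spanning trees.

[0, 5, 5, 5, 5]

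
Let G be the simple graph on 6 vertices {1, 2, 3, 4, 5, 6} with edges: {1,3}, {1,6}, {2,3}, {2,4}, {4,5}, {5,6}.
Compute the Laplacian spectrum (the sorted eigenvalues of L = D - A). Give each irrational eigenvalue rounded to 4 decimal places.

[0, 1, 1, 3, 3, 4]

Reading degrees in the order [1, 2, 3, 4, 5, 6] gives [2, 2, 2, 2, 2, 2]; set D = diag(2, 2, 2, 2, 2, 2) and form L = D - A. Since every row of L sums to 0, the all-ones vector is in the kernel and 0 is an eigenvalue.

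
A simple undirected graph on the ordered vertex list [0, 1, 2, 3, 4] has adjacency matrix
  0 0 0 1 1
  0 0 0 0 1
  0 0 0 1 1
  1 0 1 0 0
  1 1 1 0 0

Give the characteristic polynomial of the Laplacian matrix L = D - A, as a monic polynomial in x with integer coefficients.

x^5 - 10x^4 + 34x^3 - 46x^2 + 20x

With the vertex order [0, 1, 2, 3, 4], the degrees are [2, 1, 2, 2, 3], giving D = diag(2, 1, 2, 2, 3) and L = D - A. L has integer entries, so p(x) = det(xI - L) has integer coefficients. Expanding the determinant yields x^5 - 10x^4 + 34x^3 - 46x^2 + 20x. The constant term is 0 because L is singular (the all-ones vector lies in its kernel). There is one zero in the spectrum, matching the 1 component.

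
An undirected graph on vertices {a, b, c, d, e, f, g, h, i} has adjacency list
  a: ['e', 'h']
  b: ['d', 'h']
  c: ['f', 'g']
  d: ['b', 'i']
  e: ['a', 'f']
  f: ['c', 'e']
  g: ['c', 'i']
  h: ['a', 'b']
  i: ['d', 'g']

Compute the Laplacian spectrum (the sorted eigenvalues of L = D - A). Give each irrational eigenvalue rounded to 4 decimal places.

Each diagonal entry of L is the vertex degree and each off-diagonal entry is -1 where an edge is present, 0 otherwise; in the order [a, b, c, d, e, f, g, h, i] the diagonal is [2, 2, 2, 2, 2, 2, 2, 2, 2]. L is symmetric positive semidefinite, so every eigenvalue is real and nonnegative. The single zero eigenvalue shows the graph is connected. The largest eigenvalue, 3.8794, is at most the vertex count 9. The eigenvalues sum to 18, which equals trace(L) = 2|E|.

[0, 0.4679, 0.4679, 1.6527, 1.6527, 3, 3, 3.8794, 3.8794]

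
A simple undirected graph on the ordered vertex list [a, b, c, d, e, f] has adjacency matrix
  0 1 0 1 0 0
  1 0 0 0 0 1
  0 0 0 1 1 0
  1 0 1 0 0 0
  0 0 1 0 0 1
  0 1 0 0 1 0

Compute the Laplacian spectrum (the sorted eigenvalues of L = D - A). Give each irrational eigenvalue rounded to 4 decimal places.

Reading degrees in the order [a, b, c, d, e, f] gives [2, 2, 2, 2, 2, 2]; set D = diag(2, 2, 2, 2, 2, 2) and form L = D - A. L is symmetric positive semidefinite, so every eigenvalue is real and nonnegative. The single zero eigenvalue shows the graph is connected. There is one zero in the spectrum, matching the 1 component. By the matrix-tree theorem the graph has (1/6) * product of the nonzero eigenvalues = 6 spanning trees.

[0, 1, 1, 3, 3, 4]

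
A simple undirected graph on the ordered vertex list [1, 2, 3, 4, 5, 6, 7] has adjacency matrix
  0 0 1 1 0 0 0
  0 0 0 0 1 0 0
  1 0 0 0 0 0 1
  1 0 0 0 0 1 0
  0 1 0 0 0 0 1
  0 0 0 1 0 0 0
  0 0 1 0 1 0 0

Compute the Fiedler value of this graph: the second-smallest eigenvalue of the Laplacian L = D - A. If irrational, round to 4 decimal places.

Reading degrees in the order [1, 2, 3, 4, 5, 6, 7] gives [2, 1, 2, 2, 2, 1, 2]; set D = diag(2, 1, 2, 2, 2, 1, 2) and form L = D - A. The sorted Laplacian eigenvalues are [0, 0.1981, 0.7530, 1.5550, 2.4450, 3.2470, 3.8019]; the algebraic connectivity is the second entry, 0.1981.

0.1981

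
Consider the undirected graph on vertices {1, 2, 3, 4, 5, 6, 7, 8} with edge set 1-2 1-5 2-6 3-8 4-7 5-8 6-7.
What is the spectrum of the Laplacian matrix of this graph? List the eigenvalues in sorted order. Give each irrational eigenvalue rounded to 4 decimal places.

[0, 0.1522, 0.5858, 1.2346, 2, 2.7654, 3.4142, 3.8478]

Reading degrees in the order [1, 2, 3, 4, 5, 6, 7, 8] gives [2, 2, 1, 1, 2, 2, 2, 2]; set D = diag(2, 2, 1, 1, 2, 2, 2, 2) and form L = D - A. Diagonalising L (or applying a numerical eigensolver to the 8x8 matrix) gives the spectrum above. The single zero eigenvalue shows the graph is connected. By the matrix-tree theorem the graph has (1/8) * product of the nonzero eigenvalues = 1 spanning tree. There is one zero in the spectrum, matching the 1 component.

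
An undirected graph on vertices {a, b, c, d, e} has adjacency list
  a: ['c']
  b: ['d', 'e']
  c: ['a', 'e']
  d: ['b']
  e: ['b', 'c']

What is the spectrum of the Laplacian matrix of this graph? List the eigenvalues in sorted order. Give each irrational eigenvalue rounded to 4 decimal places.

With the vertex order [a, b, c, d, e], the degrees are [1, 2, 2, 1, 2], giving D = diag(1, 2, 2, 1, 2) and L = D - A. Since every row of L sums to 0, the all-ones vector is in the kernel and 0 is an eigenvalue. The single zero eigenvalue shows the graph is connected. The eigenvalues sum to 8, which equals trace(L) = 2|E|.

[0, 0.3820, 1.3820, 2.6180, 3.6180]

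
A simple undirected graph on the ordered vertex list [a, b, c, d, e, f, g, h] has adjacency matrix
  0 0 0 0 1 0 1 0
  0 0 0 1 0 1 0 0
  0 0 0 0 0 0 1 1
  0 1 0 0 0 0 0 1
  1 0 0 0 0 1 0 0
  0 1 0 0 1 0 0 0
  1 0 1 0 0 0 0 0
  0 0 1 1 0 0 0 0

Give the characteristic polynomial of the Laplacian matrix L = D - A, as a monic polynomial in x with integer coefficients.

x^8 - 16x^7 + 104x^6 - 352x^5 + 660x^4 - 672x^3 + 336x^2 - 64x

With the vertex order [a, b, c, d, e, f, g, h], the degrees are [2, 2, 2, 2, 2, 2, 2, 2], giving D = diag(2, 2, 2, 2, 2, 2, 2, 2) and L = D - A. L has integer entries, so p(x) = det(xI - L) has integer coefficients. Expanding the determinant yields x^8 - 16x^7 + 104x^6 - 352x^5 + 660x^4 - 672x^3 + 336x^2 - 64x. The constant term is 0 because L is singular (the all-ones vector lies in its kernel). The largest eigenvalue, 4, is at most the vertex count 8.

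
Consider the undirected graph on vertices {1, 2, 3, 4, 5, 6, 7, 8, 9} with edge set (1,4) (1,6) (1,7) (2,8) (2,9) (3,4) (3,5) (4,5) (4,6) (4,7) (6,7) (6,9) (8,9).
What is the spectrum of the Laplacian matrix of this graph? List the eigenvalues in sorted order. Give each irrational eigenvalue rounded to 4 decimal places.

With the vertex order [1, 2, 3, 4, 5, 6, 7, 8, 9], the degrees are [3, 2, 2, 5, 2, 4, 3, 2, 3], giving D = diag(3, 2, 2, 5, 2, 4, 3, 2, 3) and L = D - A. The multiplicity of 0 as a Laplacian eigenvalue equals the number of connected components. The single zero eigenvalue shows the graph is connected. The largest eigenvalue, 6.0932, is at most the vertex count 9.

[0, 0.3074, 1.1165, 3, 3, 3.3604, 4, 5.1225, 6.0932]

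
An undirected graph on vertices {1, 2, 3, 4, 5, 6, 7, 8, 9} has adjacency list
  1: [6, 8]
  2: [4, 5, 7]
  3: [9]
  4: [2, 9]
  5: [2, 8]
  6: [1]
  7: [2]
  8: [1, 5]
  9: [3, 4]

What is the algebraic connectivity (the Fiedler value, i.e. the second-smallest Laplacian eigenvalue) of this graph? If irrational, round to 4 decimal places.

0.1506

Each diagonal entry of L is the vertex degree and each off-diagonal entry is -1 where an edge is present, 0 otherwise; in the order [1, 2, 3, 4, 5, 6, 7, 8, 9] the diagonal is [2, 3, 1, 2, 2, 1, 1, 2, 2]. Computing the eigenvalues of L and sorting gives [0, 0.1506, 0.4266, 1, 1.4229, 2.1724, 3, 3.4576, 4.3699]. The Fiedler value lambda_2 = 0.1506 is strictly positive, so the graph is connected. The largest eigenvalue, 4.3699, is at most the vertex count 9. There is one zero in the spectrum, matching the 1 component.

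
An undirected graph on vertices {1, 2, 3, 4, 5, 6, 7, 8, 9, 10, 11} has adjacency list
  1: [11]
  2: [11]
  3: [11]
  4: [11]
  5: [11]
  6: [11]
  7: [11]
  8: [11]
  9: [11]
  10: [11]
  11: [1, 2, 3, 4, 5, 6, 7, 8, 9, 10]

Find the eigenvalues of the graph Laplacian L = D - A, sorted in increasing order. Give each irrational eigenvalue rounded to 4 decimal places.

Reading degrees in the order [1, 2, 3, 4, 5, 6, 7, 8, 9, 10, 11] gives [1, 1, 1, 1, 1, 1, 1, 1, 1, 1, 10]; set D = diag(1, 1, 1, 1, 1, 1, 1, 1, 1, 1, 10) and form L = D - A. Since every row of L sums to 0, the all-ones vector is in the kernel and 0 is an eigenvalue.

[0, 1, 1, 1, 1, 1, 1, 1, 1, 1, 11]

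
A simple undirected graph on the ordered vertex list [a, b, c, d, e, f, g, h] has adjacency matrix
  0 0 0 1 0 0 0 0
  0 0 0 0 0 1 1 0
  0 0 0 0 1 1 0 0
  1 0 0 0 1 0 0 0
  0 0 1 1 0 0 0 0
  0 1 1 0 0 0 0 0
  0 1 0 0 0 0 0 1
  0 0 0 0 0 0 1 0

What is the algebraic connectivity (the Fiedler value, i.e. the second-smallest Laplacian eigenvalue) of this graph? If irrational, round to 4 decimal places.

0.1522

With the vertex order [a, b, c, d, e, f, g, h], the degrees are [1, 2, 2, 2, 2, 2, 2, 1], giving D = diag(1, 2, 2, 2, 2, 2, 2, 1) and L = D - A. The sorted Laplacian eigenvalues are [0, 0.1522, 0.5858, 1.2346, 2, 2.7654, 3.4142, 3.8478]; the algebraic connectivity is the second entry, 0.1522. The eigenvalues sum to 14, which equals trace(L) = 2|E|. By the matrix-tree theorem the graph has (1/8) * product of the nonzero eigenvalues = 1 spanning tree.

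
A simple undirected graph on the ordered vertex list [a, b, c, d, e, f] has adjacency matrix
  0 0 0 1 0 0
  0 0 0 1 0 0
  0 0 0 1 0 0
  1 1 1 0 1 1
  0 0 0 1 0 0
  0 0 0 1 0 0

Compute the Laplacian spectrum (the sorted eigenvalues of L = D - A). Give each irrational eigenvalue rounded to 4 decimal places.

Each diagonal entry of L is the vertex degree and each off-diagonal entry is -1 where an edge is present, 0 otherwise; in the order [a, b, c, d, e, f] the diagonal is [1, 1, 1, 5, 1, 1]. The multiplicity of 0 as a Laplacian eigenvalue equals the number of connected components. There is one zero in the spectrum, matching the 1 component.

[0, 1, 1, 1, 1, 6]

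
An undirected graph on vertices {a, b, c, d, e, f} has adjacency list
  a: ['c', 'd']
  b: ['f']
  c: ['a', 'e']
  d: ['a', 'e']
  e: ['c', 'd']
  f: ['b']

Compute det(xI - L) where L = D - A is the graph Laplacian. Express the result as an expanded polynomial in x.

x^6 - 10x^5 + 36x^4 - 56x^3 + 32x^2

Reading degrees in the order [a, b, c, d, e, f] gives [2, 1, 2, 2, 2, 1]; set D = diag(2, 1, 2, 2, 2, 1) and form L = D - A. The eigenvalues of L are [0, 0, 2, 2, 2, 4]; the characteristic polynomial is the product of (x - lambda_i), which multiplies out to x^6 - 10x^5 + 36x^4 - 56x^3 + 32x^2. The constant term is 0 because L is singular (the all-ones vector lies in its kernel).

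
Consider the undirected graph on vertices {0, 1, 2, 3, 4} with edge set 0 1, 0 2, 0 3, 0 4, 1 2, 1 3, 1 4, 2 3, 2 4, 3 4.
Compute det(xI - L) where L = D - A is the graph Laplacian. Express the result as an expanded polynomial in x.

x^5 - 20x^4 + 150x^3 - 500x^2 + 625x

With the vertex order [0, 1, 2, 3, 4], the degrees are [4, 4, 4, 4, 4], giving D = diag(4, 4, 4, 4, 4) and L = D - A. Computing det(xI - L) by cofactor expansion (or equivalently via sum-over-permutations) gives x^5 - 20x^4 + 150x^3 - 500x^2 + 625x. The coefficient of x^4 equals -trace(L) = -20, matching the sum of degrees. By the matrix-tree theorem the graph has (1/5) * product of the nonzero eigenvalues = 125 spanning trees.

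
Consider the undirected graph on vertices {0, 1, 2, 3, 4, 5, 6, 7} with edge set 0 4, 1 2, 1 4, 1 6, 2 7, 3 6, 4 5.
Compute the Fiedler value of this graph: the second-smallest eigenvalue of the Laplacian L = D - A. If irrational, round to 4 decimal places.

Each diagonal entry of L is the vertex degree and each off-diagonal entry is -1 where an edge is present, 0 otherwise; in the order [0, 1, 2, 3, 4, 5, 6, 7] the diagonal is [1, 3, 2, 1, 3, 1, 2, 1]. The smallest Laplacian eigenvalue is always 0. The next one, lambda_2 = 0.3065, measures how hard the graph is to disconnect: larger values mean better connectivity. The eigenvalues sum to 14, which equals trace(L) = 2|E|. There is one zero in the spectrum, matching the 1 component.

0.3065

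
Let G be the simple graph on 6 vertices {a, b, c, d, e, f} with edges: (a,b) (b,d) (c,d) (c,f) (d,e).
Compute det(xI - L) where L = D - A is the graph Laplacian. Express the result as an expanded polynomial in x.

With the vertex order [a, b, c, d, e, f], the degrees are [1, 2, 2, 3, 1, 1], giving D = diag(1, 2, 2, 3, 1, 1) and L = D - A. Computing det(xI - L) by cofactor expansion (or equivalently via sum-over-permutations) gives x^6 - 10x^5 + 35x^4 - 52x^3 + 31x^2 - 6x. The constant term is 0 because L is singular (the all-ones vector lies in its kernel). The largest eigenvalue, 4.3028, is at most the vertex count 6.

x^6 - 10x^5 + 35x^4 - 52x^3 + 31x^2 - 6x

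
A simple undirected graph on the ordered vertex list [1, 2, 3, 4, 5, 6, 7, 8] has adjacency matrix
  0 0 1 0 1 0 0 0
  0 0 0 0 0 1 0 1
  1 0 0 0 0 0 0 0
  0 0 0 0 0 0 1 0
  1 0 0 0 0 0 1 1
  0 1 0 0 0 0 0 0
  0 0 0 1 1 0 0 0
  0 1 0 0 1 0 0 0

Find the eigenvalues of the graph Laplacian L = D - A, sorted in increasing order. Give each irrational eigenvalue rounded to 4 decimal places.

Each diagonal entry of L is the vertex degree and each off-diagonal entry is -1 where an edge is present, 0 otherwise; in the order [1, 2, 3, 4, 5, 6, 7, 8] the diagonal is [2, 2, 1, 1, 3, 1, 2, 2]. L is symmetric positive semidefinite, so every eigenvalue is real and nonnegative. The single zero eigenvalue shows the graph is connected.

[0, 0.2434, 0.3820, 1.1798, 2, 2.6180, 3.1386, 4.4383]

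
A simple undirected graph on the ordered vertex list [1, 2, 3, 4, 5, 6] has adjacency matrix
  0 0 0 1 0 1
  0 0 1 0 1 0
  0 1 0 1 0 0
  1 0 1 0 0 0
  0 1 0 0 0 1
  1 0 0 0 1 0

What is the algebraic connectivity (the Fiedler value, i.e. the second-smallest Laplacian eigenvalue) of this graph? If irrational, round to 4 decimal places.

Reading degrees in the order [1, 2, 3, 4, 5, 6] gives [2, 2, 2, 2, 2, 2]; set D = diag(2, 2, 2, 2, 2, 2) and form L = D - A. The sorted Laplacian eigenvalues are [0, 1, 1, 3, 3, 4]; the algebraic connectivity is the second entry, 1. By the matrix-tree theorem the graph has (1/6) * product of the nonzero eigenvalues = 6 spanning trees.

1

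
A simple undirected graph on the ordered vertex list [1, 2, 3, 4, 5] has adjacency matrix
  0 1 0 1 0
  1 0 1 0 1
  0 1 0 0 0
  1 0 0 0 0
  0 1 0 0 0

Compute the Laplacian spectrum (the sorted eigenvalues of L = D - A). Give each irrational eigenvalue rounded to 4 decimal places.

Reading degrees in the order [1, 2, 3, 4, 5] gives [2, 3, 1, 1, 1]; set D = diag(2, 3, 1, 1, 1) and form L = D - A. Since every row of L sums to 0, the all-ones vector is in the kernel and 0 is an eigenvalue. The single zero eigenvalue shows the graph is connected.

[0, 0.5188, 1, 2.3111, 4.1701]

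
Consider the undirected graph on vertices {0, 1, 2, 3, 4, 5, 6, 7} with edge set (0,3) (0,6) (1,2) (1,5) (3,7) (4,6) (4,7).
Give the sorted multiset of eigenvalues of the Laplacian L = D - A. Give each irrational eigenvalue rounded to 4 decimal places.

[0, 0, 1, 1.3820, 1.3820, 3, 3.6180, 3.6180]

With the vertex order [0, 1, 2, 3, 4, 5, 6, 7], the degrees are [2, 2, 1, 2, 2, 1, 2, 2], giving D = diag(2, 2, 1, 2, 2, 1, 2, 2) and L = D - A. The multiplicity of 0 as a Laplacian eigenvalue equals the number of connected components. The 2 zero eigenvalues correspond to the 2 connected components. The largest eigenvalue, 3.6180, is at most the vertex count 8. There are 2 zeros in the spectrum, matching the 2 components.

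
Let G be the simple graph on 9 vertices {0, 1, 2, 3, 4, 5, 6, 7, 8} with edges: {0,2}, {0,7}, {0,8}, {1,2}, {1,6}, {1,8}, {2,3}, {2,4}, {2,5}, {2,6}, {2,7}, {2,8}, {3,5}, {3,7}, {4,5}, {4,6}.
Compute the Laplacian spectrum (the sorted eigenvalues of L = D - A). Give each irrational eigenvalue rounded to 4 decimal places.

[0, 1.5858, 1.5858, 3, 3, 4.4142, 4.4142, 5, 9]

Reading degrees in the order [0, 1, 2, 3, 4, 5, 6, 7, 8] gives [3, 3, 8, 3, 3, 3, 3, 3, 3]; set D = diag(3, 3, 8, 3, 3, 3, 3, 3, 3) and form L = D - A. Diagonalising L (or applying a numerical eigensolver to the 9x9 matrix) gives the spectrum above. The single zero eigenvalue shows the graph is connected. There is one zero in the spectrum, matching the 1 component.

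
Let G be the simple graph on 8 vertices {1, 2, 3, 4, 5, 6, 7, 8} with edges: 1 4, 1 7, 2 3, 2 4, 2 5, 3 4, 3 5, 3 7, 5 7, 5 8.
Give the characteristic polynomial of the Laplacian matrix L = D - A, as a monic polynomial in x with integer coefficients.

x^8 - 20x^7 + 158x^6 - 624x^5 + 1281x^4 - 1272x^3 + 462x^2

With the vertex order [1, 2, 3, 4, 5, 6, 7, 8], the degrees are [2, 3, 4, 3, 4, 0, 3, 1], giving D = diag(2, 3, 4, 3, 4, 0, 3, 1) and L = D - A. Computing det(xI - L) by cofactor expansion (or equivalently via sum-over-permutations) gives x^8 - 20x^7 + 158x^6 - 624x^5 + 1281x^4 - 1272x^3 + 462x^2. Since p(0) = det(-L) = 0, x divides p(x).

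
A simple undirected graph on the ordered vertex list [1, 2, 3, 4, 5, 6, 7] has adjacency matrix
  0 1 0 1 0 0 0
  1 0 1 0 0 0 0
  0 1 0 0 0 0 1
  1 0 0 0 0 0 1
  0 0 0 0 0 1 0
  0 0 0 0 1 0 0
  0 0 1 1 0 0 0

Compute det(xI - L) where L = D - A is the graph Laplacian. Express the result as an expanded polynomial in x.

With the vertex order [1, 2, 3, 4, 5, 6, 7], the degrees are [2, 2, 2, 2, 1, 1, 2], giving D = diag(2, 2, 2, 2, 1, 1, 2) and L = D - A. Computing det(xI - L) by cofactor expansion (or equivalently via sum-over-permutations) gives x^7 - 12x^6 + 55x^5 - 120x^4 + 125x^3 - 50x^2. The coefficient of x^6 equals -trace(L) = -12, matching the sum of degrees. The eigenvalues sum to 12, which equals trace(L) = 2|E|. There are 2 zeros in the spectrum, matching the 2 components.

x^7 - 12x^6 + 55x^5 - 120x^4 + 125x^3 - 50x^2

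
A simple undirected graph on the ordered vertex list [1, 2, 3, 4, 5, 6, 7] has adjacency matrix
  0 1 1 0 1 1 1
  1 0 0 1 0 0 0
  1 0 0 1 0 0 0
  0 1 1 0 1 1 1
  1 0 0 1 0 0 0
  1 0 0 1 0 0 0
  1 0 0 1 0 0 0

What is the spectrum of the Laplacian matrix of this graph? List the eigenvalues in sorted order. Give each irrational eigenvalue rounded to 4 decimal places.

[0, 2, 2, 2, 2, 5, 7]

Each diagonal entry of L is the vertex degree and each off-diagonal entry is -1 where an edge is present, 0 otherwise; in the order [1, 2, 3, 4, 5, 6, 7] the diagonal is [5, 2, 2, 5, 2, 2, 2]. L is symmetric positive semidefinite, so every eigenvalue is real and nonnegative. By the matrix-tree theorem the graph has (1/7) * product of the nonzero eigenvalues = 80 spanning trees. The largest eigenvalue, 7, is at most the vertex count 7.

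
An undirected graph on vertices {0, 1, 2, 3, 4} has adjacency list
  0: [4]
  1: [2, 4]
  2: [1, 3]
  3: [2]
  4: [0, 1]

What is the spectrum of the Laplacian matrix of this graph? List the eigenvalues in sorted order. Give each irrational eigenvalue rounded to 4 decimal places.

[0, 0.3820, 1.3820, 2.6180, 3.6180]

Reading degrees in the order [0, 1, 2, 3, 4] gives [1, 2, 2, 1, 2]; set D = diag(1, 2, 2, 1, 2) and form L = D - A. Diagonalising L (or applying a numerical eigensolver to the 5x5 matrix) gives the spectrum above. The single zero eigenvalue shows the graph is connected. There is one zero in the spectrum, matching the 1 component. The eigenvalues sum to 8, which equals trace(L) = 2|E|.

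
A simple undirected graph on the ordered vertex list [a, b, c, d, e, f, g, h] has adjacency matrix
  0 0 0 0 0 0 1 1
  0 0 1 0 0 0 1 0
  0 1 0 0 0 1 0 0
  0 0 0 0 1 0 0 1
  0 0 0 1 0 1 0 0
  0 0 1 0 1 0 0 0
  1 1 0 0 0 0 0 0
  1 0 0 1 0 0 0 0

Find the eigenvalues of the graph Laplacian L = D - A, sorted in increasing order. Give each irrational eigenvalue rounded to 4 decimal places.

[0, 0.5858, 0.5858, 2, 2, 3.4142, 3.4142, 4]

Each diagonal entry of L is the vertex degree and each off-diagonal entry is -1 where an edge is present, 0 otherwise; in the order [a, b, c, d, e, f, g, h] the diagonal is [2, 2, 2, 2, 2, 2, 2, 2]. L is symmetric positive semidefinite, so every eigenvalue is real and nonnegative. The single zero eigenvalue shows the graph is connected. The largest eigenvalue, 4, is at most the vertex count 8.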